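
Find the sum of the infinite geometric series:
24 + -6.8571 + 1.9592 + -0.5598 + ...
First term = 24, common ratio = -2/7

For |r| < 1, S = a / (1 - r)
S = 24 / (1 - (-2/7))
S = 24 / (9/7)
S = 56/3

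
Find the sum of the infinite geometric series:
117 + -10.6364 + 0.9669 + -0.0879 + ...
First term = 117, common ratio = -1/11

For |r| < 1, S = a / (1 - r)
S = 117 / (1 - (-1/11))
S = 117 / (12/11)
S = 429/4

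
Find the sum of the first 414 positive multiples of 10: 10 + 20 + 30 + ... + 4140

Factor out 10: = 10(1 + 2 + ... + 414) = 10 × n(n+1)/2
= 10 × 414×415/2
= 10 × 85905
= 859050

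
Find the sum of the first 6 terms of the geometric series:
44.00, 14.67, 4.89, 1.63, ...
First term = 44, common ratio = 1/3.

Sₙ = a(1 - rⁿ) / (1 - r)
S_6 = 44(1 - (1/3)^6) / (1 - (1/3))
S_6 = 44(1 - (1/729)) / (2/3)
S_6 = 16016/243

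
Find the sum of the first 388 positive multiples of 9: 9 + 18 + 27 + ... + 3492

Factor out 9: = 9(1 + 2 + ... + 388) = 9 × n(n+1)/2
= 9 × 388×389/2
= 9 × 75466
= 679194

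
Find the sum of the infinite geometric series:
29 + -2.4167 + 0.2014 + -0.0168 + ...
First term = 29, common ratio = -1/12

For |r| < 1, S = a / (1 - r)
S = 29 / (1 - (-1/12))
S = 29 / (13/12)
S = 348/13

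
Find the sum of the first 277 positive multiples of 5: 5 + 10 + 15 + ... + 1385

Factor out 5: = 5(1 + 2 + ... + 277) = 5 × n(n+1)/2
= 5 × 277×278/2
= 5 × 38503
= 192515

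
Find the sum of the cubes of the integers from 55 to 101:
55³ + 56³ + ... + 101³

Use ∑_{k=1}^{n} k³ = [n(n+1)/2]², then subtract the first 54 terms.
∑_{k=1}^{101} k³ = [101×102/2]² = 5151² = 26532801
∑_{k=1}^{54} k³ = [54×55/2]² = 1485² = 2205225
∑_{k=55}^{101} k³ = 26532801 - 2205225 = 24327576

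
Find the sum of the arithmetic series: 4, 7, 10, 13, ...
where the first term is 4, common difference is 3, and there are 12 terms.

Sₙ = n/2 × (first + last)
Last term = a + (n-1)d = 4 + (12-1)×3 = 37
S_12 = 12/2 × (4 + 37)
S_12 = 12/2 × 41 = 246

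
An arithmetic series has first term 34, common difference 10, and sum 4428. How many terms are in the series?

Using S = n/2 × [2a + (n-1)d]
4428 = n/2 × [2(34) + (n-1)(10)]
4428 = n/2 × [68 + 10n - 10]
8856 = n × [58 + 10n]
10n² + (58)n - 8856 = 0
Discriminant: Δ = (58)² - 4(10)(-8856) = 3364 + 354240 = 357604
√Δ = 598
n = [-(58) + √Δ] / (2·10) = (-58 + 598) / 20 = 540 / 20 = 27
(The negative root is discarded since n must be a positive integer.)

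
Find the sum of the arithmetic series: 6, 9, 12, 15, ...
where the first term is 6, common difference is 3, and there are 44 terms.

Sₙ = n/2 × (first + last)
Last term = a + (n-1)d = 6 + (44-1)×3 = 135
S_44 = 44/2 × (6 + 135)
S_44 = 44/2 × 141 = 3102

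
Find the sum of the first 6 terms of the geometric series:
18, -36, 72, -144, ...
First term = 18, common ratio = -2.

Sₙ = a(1 - rⁿ) / (1 - r)
S_6 = 18(1 - (-2)^6) / (1 - (-2))
S_6 = 18(1 - 64) / (3)
S_6 = -378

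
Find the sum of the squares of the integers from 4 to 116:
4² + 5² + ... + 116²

Use ∑_{k=1}^{n} k² = n(n+1)(2n+1)/6, then subtract the first 3 terms.
∑_{k=1}^{116} k² = 116×117×233/6 = 527046
∑_{k=1}^{3} k² = 3×4×7/6 = 14
∑_{k=4}^{116} k² = 527046 - 14 = 527032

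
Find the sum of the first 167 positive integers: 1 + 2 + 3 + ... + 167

Formula: ∑k = n(n+1)/2
= 167×168/2
= 28056/2
= 14028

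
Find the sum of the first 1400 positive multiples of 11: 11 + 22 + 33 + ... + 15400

Factor out 11: = 11(1 + 2 + ... + 1400) = 11 × n(n+1)/2
= 11 × 1400×1401/2
= 11 × 980700
= 10787700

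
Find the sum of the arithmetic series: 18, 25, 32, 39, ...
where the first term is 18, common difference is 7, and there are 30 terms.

Sₙ = n/2 × (first + last)
Last term = a + (n-1)d = 18 + (30-1)×7 = 221
S_30 = 30/2 × (18 + 221)
S_30 = 30/2 × 239 = 3585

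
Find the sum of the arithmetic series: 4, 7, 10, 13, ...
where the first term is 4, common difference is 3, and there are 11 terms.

Sₙ = n/2 × (first + last)
Last term = a + (n-1)d = 4 + (11-1)×3 = 34
S_11 = 11/2 × (4 + 34)
S_11 = 11/2 × 38 = 209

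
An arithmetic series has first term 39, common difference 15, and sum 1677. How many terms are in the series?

Using S = n/2 × [2a + (n-1)d]
1677 = n/2 × [2(39) + (n-1)(15)]
1677 = n/2 × [78 + 15n - 15]
3354 = n × [63 + 15n]
15n² + (63)n - 3354 = 0
Discriminant: Δ = (63)² - 4(15)(-3354) = 3969 + 201240 = 205209
√Δ = 453
n = [-(63) + √Δ] / (2·15) = (-63 + 453) / 30 = 390 / 30 = 13
(The negative root is discarded since n must be a positive integer.)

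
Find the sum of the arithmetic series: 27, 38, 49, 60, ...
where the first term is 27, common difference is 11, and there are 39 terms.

Sₙ = n/2 × (first + last)
Last term = a + (n-1)d = 27 + (39-1)×11 = 445
S_39 = 39/2 × (27 + 445)
S_39 = 39/2 × 472 = 9204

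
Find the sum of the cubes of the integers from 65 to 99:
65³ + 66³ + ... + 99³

Use ∑_{k=1}^{n} k³ = [n(n+1)/2]², then subtract the first 64 terms.
∑_{k=1}^{99} k³ = [99×100/2]² = 4950² = 24502500
∑_{k=1}^{64} k³ = [64×65/2]² = 2080² = 4326400
∑_{k=65}^{99} k³ = 24502500 - 4326400 = 20176100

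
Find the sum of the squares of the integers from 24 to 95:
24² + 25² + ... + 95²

Use ∑_{k=1}^{n} k² = n(n+1)(2n+1)/6, then subtract the first 23 terms.
∑_{k=1}^{95} k² = 95×96×191/6 = 290320
∑_{k=1}^{23} k² = 23×24×47/6 = 4324
∑_{k=24}^{95} k² = 290320 - 4324 = 285996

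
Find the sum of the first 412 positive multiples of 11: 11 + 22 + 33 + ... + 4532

Factor out 11: = 11(1 + 2 + ... + 412) = 11 × n(n+1)/2
= 11 × 412×413/2
= 11 × 85078
= 935858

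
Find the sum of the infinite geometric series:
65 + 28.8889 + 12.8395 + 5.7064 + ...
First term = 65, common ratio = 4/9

For |r| < 1, S = a / (1 - r)
S = 65 / (1 - (4/9))
S = 65 / (5/9)
S = 117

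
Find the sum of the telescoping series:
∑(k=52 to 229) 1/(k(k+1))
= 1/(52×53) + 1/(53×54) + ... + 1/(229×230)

Partial fractions: 1/(k(k+1)) = 1/k - 1/(k+1)
The series telescopes:
= (1/52 - 1/53) + (1/53 - 1/54) + ... + (1/229 - 1/230)
= 1/52 - 1/230
= 89/5980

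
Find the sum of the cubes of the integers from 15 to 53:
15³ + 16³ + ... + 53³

Use ∑_{k=1}^{n} k³ = [n(n+1)/2]², then subtract the first 14 terms.
∑_{k=1}^{53} k³ = [53×54/2]² = 1431² = 2047761
∑_{k=1}^{14} k³ = [14×15/2]² = 105² = 11025
∑_{k=15}^{53} k³ = 2047761 - 11025 = 2036736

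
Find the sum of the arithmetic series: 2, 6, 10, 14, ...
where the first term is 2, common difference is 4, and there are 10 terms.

Sₙ = n/2 × (first + last)
Last term = a + (n-1)d = 2 + (10-1)×4 = 38
S_10 = 10/2 × (2 + 38)
S_10 = 10/2 × 40 = 200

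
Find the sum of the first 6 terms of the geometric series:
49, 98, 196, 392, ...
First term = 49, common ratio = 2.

Sₙ = a(1 - rⁿ) / (1 - r)
S_6 = 49(1 - 2^6) / (1 - 2)
S_6 = 49(1 - 64) / (-1)
S_6 = 3087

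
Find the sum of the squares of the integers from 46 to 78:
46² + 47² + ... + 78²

Use ∑_{k=1}^{n} k² = n(n+1)(2n+1)/6, then subtract the first 45 terms.
∑_{k=1}^{78} k² = 78×79×157/6 = 161239
∑_{k=1}^{45} k² = 45×46×91/6 = 31395
∑_{k=46}^{78} k² = 161239 - 31395 = 129844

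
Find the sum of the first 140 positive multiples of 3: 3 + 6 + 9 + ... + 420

Factor out 3: = 3(1 + 2 + ... + 140) = 3 × n(n+1)/2
= 3 × 140×141/2
= 3 × 9870
= 29610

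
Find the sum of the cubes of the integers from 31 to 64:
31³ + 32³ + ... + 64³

Use ∑_{k=1}^{n} k³ = [n(n+1)/2]², then subtract the first 30 terms.
∑_{k=1}^{64} k³ = [64×65/2]² = 2080² = 4326400
∑_{k=1}^{30} k³ = [30×31/2]² = 465² = 216225
∑_{k=31}^{64} k³ = 4326400 - 216225 = 4110175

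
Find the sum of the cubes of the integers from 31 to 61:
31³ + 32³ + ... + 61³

Use ∑_{k=1}^{n} k³ = [n(n+1)/2]², then subtract the first 30 terms.
∑_{k=1}^{61} k³ = [61×62/2]² = 1891² = 3575881
∑_{k=1}^{30} k³ = [30×31/2]² = 465² = 216225
∑_{k=31}^{61} k³ = 3575881 - 216225 = 3359656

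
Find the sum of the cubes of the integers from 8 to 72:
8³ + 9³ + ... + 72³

Use ∑_{k=1}^{n} k³ = [n(n+1)/2]², then subtract the first 7 terms.
∑_{k=1}^{72} k³ = [72×73/2]² = 2628² = 6906384
∑_{k=1}^{7} k³ = [7×8/2]² = 28² = 784
∑_{k=8}^{72} k³ = 6906384 - 784 = 6905600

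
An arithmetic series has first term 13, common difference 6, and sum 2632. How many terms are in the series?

Using S = n/2 × [2a + (n-1)d]
2632 = n/2 × [2(13) + (n-1)(6)]
2632 = n/2 × [26 + 6n - 6]
5264 = n × [20 + 6n]
6n² + (20)n - 5264 = 0
Discriminant: Δ = (20)² - 4(6)(-5264) = 400 + 126336 = 126736
√Δ = 356
n = [-(20) + √Δ] / (2·6) = (-20 + 356) / 12 = 336 / 12 = 28
(The negative root is discarded since n must be a positive integer.)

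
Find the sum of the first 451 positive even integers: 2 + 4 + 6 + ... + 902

Sum of first n even numbers = n(n+1)
= 451×452
= 203852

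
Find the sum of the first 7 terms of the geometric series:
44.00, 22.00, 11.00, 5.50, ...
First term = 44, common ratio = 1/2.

Sₙ = a(1 - rⁿ) / (1 - r)
S_7 = 44(1 - (1/2)^7) / (1 - (1/2))
S_7 = 44(1 - (1/128)) / (1/2)
S_7 = 1397/16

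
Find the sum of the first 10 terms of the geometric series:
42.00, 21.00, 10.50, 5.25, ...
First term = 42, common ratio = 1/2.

Sₙ = a(1 - rⁿ) / (1 - r)
S_10 = 42(1 - (1/2)^10) / (1 - (1/2))
S_10 = 42(1 - (1/1024)) / (1/2)
S_10 = 21483/256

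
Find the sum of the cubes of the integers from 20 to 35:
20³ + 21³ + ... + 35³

Use ∑_{k=1}^{n} k³ = [n(n+1)/2]², then subtract the first 19 terms.
∑_{k=1}^{35} k³ = [35×36/2]² = 630² = 396900
∑_{k=1}^{19} k³ = [19×20/2]² = 190² = 36100
∑_{k=20}^{35} k³ = 396900 - 36100 = 360800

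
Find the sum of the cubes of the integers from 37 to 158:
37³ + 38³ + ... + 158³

Use ∑_{k=1}^{n} k³ = [n(n+1)/2]², then subtract the first 36 terms.
∑_{k=1}^{158} k³ = [158×159/2]² = 12561² = 157778721
∑_{k=1}^{36} k³ = [36×37/2]² = 666² = 443556
∑_{k=37}^{158} k³ = 157778721 - 443556 = 157335165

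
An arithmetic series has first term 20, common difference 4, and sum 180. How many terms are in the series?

Using S = n/2 × [2a + (n-1)d]
180 = n/2 × [2(20) + (n-1)(4)]
180 = n/2 × [40 + 4n - 4]
360 = n × [36 + 4n]
4n² + (36)n - 360 = 0
Discriminant: Δ = (36)² - 4(4)(-360) = 1296 + 5760 = 7056
√Δ = 84
n = [-(36) + √Δ] / (2·4) = (-36 + 84) / 8 = 48 / 8 = 6
(The negative root is discarded since n must be a positive integer.)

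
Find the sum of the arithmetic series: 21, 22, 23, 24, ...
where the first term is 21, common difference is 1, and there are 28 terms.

Sₙ = n/2 × (first + last)
Last term = a + (n-1)d = 21 + (28-1)×1 = 48
S_28 = 28/2 × (21 + 48)
S_28 = 28/2 × 69 = 966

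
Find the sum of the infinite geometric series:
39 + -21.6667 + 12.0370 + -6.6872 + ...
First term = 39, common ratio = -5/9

For |r| < 1, S = a / (1 - r)
S = 39 / (1 - (-5/9))
S = 39 / (14/9)
S = 351/14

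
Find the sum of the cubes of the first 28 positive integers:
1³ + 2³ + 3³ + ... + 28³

Formula: ∑k³ = [n(n+1)/2]²
= [28×29/2]²
= 406²
= 164836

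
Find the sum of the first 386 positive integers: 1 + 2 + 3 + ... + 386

Formula: ∑k = n(n+1)/2
= 386×387/2
= 149382/2
= 74691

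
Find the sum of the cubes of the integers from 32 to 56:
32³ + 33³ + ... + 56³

Use ∑_{k=1}^{n} k³ = [n(n+1)/2]², then subtract the first 31 terms.
∑_{k=1}^{56} k³ = [56×57/2]² = 1596² = 2547216
∑_{k=1}^{31} k³ = [31×32/2]² = 496² = 246016
∑_{k=32}^{56} k³ = 2547216 - 246016 = 2301200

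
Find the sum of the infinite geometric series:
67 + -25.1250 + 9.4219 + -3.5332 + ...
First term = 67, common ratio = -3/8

For |r| < 1, S = a / (1 - r)
S = 67 / (1 - (-3/8))
S = 67 / (11/8)
S = 536/11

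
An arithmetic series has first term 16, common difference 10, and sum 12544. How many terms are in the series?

Using S = n/2 × [2a + (n-1)d]
12544 = n/2 × [2(16) + (n-1)(10)]
12544 = n/2 × [32 + 10n - 10]
25088 = n × [22 + 10n]
10n² + (22)n - 25088 = 0
Discriminant: Δ = (22)² - 4(10)(-25088) = 484 + 1003520 = 1004004
√Δ = 1002
n = [-(22) + √Δ] / (2·10) = (-22 + 1002) / 20 = 980 / 20 = 49
(The negative root is discarded since n must be a positive integer.)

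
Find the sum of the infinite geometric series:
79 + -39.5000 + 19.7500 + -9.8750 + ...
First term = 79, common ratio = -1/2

For |r| < 1, S = a / (1 - r)
S = 79 / (1 - (-1/2))
S = 79 / (3/2)
S = 158/3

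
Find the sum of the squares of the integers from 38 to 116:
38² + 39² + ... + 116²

Use ∑_{k=1}^{n} k² = n(n+1)(2n+1)/6, then subtract the first 37 terms.
∑_{k=1}^{116} k² = 116×117×233/6 = 527046
∑_{k=1}^{37} k² = 37×38×75/6 = 17575
∑_{k=38}^{116} k² = 527046 - 17575 = 509471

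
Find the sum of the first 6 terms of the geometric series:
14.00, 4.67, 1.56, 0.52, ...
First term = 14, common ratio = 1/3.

Sₙ = a(1 - rⁿ) / (1 - r)
S_6 = 14(1 - (1/3)^6) / (1 - (1/3))
S_6 = 14(1 - (1/729)) / (2/3)
S_6 = 5096/243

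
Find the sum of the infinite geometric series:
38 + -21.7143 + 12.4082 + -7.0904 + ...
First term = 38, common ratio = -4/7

For |r| < 1, S = a / (1 - r)
S = 38 / (1 - (-4/7))
S = 38 / (11/7)
S = 266/11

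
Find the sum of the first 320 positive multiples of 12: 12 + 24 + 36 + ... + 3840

Factor out 12: = 12(1 + 2 + ... + 320) = 12 × n(n+1)/2
= 12 × 320×321/2
= 12 × 51360
= 616320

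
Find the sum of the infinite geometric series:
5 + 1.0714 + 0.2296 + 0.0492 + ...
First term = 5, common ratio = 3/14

For |r| < 1, S = a / (1 - r)
S = 5 / (1 - (3/14))
S = 5 / (11/14)
S = 70/11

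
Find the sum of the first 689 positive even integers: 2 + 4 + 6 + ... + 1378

Sum of first n even numbers = n(n+1)
= 689×690
= 475410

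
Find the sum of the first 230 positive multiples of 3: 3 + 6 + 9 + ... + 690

Factor out 3: = 3(1 + 2 + ... + 230) = 3 × n(n+1)/2
= 3 × 230×231/2
= 3 × 26565
= 79695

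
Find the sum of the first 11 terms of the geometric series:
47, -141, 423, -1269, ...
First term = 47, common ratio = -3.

Sₙ = a(1 - rⁿ) / (1 - r)
S_11 = 47(1 - (-3)^11) / (1 - (-3))
S_11 = 47(1 - (-177147)) / (4)
S_11 = 2081489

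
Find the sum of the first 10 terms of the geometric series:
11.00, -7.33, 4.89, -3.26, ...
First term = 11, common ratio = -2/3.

Sₙ = a(1 - rⁿ) / (1 - r)
S_10 = 11(1 - (-2/3)^10) / (1 - (-2/3))
S_10 = 11(1 - (1024/59049)) / (5/3)
S_10 = 127655/19683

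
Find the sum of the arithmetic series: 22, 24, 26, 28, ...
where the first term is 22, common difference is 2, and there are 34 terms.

Sₙ = n/2 × (first + last)
Last term = a + (n-1)d = 22 + (34-1)×2 = 88
S_34 = 34/2 × (22 + 88)
S_34 = 34/2 × 110 = 1870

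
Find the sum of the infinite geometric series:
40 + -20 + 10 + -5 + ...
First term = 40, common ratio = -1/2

For |r| < 1, S = a / (1 - r)
S = 40 / (1 - (-1/2))
S = 40 / (3/2)
S = 80/3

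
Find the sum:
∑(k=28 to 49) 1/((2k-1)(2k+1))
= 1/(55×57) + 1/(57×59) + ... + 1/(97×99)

Partial fractions: 1/((2k-1)(2k+1)) = (1/2)[1/(2k-1) - 1/(2k+1)]
The series telescopes:
= (1/2)[1/55 - 1/99]
= 2/495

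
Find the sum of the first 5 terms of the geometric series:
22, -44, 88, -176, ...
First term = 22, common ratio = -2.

Sₙ = a(1 - rⁿ) / (1 - r)
S_5 = 22(1 - (-2)^5) / (1 - (-2))
S_5 = 22(1 - (-32)) / (3)
S_5 = 242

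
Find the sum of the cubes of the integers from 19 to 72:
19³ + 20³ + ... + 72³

Use ∑_{k=1}^{n} k³ = [n(n+1)/2]², then subtract the first 18 terms.
∑_{k=1}^{72} k³ = [72×73/2]² = 2628² = 6906384
∑_{k=1}^{18} k³ = [18×19/2]² = 171² = 29241
∑_{k=19}^{72} k³ = 6906384 - 29241 = 6877143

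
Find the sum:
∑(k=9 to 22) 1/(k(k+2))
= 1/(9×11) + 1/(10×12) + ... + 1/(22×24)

Partial fractions: 1/(k(k+2)) = (1/2)[1/k - 1/(k+2)]
Telescoping leaves the first two and last two terms:
= (1/2)[1/9 + 1/10 - 1/23 - 1/24]
= 1043/16560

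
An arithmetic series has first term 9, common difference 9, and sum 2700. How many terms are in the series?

Using S = n/2 × [2a + (n-1)d]
2700 = n/2 × [2(9) + (n-1)(9)]
2700 = n/2 × [18 + 9n - 9]
5400 = n × [9 + 9n]
9n² + (9)n - 5400 = 0
Discriminant: Δ = (9)² - 4(9)(-5400) = 81 + 194400 = 194481
√Δ = 441
n = [-(9) + √Δ] / (2·9) = (-9 + 441) / 18 = 432 / 18 = 24
(The negative root is discarded since n must be a positive integer.)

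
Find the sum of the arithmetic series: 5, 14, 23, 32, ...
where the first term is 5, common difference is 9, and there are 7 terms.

Sₙ = n/2 × (first + last)
Last term = a + (n-1)d = 5 + (7-1)×9 = 59
S_7 = 7/2 × (5 + 59)
S_7 = 7/2 × 64 = 224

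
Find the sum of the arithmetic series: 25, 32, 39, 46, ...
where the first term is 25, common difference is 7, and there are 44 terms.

Sₙ = n/2 × (first + last)
Last term = a + (n-1)d = 25 + (44-1)×7 = 326
S_44 = 44/2 × (25 + 326)
S_44 = 44/2 × 351 = 7722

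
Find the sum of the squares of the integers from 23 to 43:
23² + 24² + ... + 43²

Use ∑_{k=1}^{n} k² = n(n+1)(2n+1)/6, then subtract the first 22 terms.
∑_{k=1}^{43} k² = 43×44×87/6 = 27434
∑_{k=1}^{22} k² = 22×23×45/6 = 3795
∑_{k=23}^{43} k² = 27434 - 3795 = 23639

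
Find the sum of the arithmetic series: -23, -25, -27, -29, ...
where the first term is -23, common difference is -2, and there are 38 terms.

Sₙ = n/2 × (first + last)
Last term = a + (n-1)d = -23 + (38-1)×(-2) = -97
S_38 = 38/2 × (-23 + (-97))
S_38 = 38/2 × (-120) = -2280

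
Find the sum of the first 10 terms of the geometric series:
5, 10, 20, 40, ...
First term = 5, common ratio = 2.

Sₙ = a(1 - rⁿ) / (1 - r)
S_10 = 5(1 - 2^10) / (1 - 2)
S_10 = 5(1 - 1024) / (-1)
S_10 = 5115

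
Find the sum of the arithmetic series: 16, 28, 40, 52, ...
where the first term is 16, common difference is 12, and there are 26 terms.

Sₙ = n/2 × (first + last)
Last term = a + (n-1)d = 16 + (26-1)×12 = 316
S_26 = 26/2 × (16 + 316)
S_26 = 26/2 × 332 = 4316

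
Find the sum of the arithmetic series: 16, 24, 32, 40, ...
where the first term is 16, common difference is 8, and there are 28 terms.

Sₙ = n/2 × (first + last)
Last term = a + (n-1)d = 16 + (28-1)×8 = 232
S_28 = 28/2 × (16 + 232)
S_28 = 28/2 × 248 = 3472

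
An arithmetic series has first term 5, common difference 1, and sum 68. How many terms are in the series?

Using S = n/2 × [2a + (n-1)d]
68 = n/2 × [2(5) + (n-1)(1)]
68 = n/2 × [10 + 1n - 1]
136 = n × [9 + 1n]
1n² + (9)n - 136 = 0
Discriminant: Δ = (9)² - 4(1)(-136) = 81 + 544 = 625
√Δ = 25
n = [-(9) + √Δ] / (2·1) = (-9 + 25) / 2 = 16 / 2 = 8
(The negative root is discarded since n must be a positive integer.)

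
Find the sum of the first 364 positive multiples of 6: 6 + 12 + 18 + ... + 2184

Factor out 6: = 6(1 + 2 + ... + 364) = 6 × n(n+1)/2
= 6 × 364×365/2
= 6 × 66430
= 398580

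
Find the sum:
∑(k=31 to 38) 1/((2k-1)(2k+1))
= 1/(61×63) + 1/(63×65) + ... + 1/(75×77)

Partial fractions: 1/((2k-1)(2k+1)) = (1/2)[1/(2k-1) - 1/(2k+1)]
The series telescopes:
= (1/2)[1/61 - 1/77]
= 8/4697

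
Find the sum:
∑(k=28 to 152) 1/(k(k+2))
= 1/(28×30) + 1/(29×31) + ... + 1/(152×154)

Partial fractions: 1/(k(k+2)) = (1/2)[1/k - 1/(k+2)]
Telescoping leaves the first two and last two terms:
= (1/2)[1/28 + 1/29 - 1/153 - 1/154]
= 78125/2733192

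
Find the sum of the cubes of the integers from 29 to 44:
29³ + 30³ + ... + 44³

Use ∑_{k=1}^{n} k³ = [n(n+1)/2]², then subtract the first 28 terms.
∑_{k=1}^{44} k³ = [44×45/2]² = 990² = 980100
∑_{k=1}^{28} k³ = [28×29/2]² = 406² = 164836
∑_{k=29}^{44} k³ = 980100 - 164836 = 815264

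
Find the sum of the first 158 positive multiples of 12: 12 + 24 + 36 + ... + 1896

Factor out 12: = 12(1 + 2 + ... + 158) = 12 × n(n+1)/2
= 12 × 158×159/2
= 12 × 12561
= 150732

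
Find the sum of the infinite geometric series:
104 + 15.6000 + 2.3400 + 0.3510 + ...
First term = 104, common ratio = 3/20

For |r| < 1, S = a / (1 - r)
S = 104 / (1 - (3/20))
S = 104 / (17/20)
S = 2080/17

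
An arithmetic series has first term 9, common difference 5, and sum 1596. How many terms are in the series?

Using S = n/2 × [2a + (n-1)d]
1596 = n/2 × [2(9) + (n-1)(5)]
1596 = n/2 × [18 + 5n - 5]
3192 = n × [13 + 5n]
5n² + (13)n - 3192 = 0
Discriminant: Δ = (13)² - 4(5)(-3192) = 169 + 63840 = 64009
√Δ = 253
n = [-(13) + √Δ] / (2·5) = (-13 + 253) / 10 = 240 / 10 = 24
(The negative root is discarded since n must be a positive integer.)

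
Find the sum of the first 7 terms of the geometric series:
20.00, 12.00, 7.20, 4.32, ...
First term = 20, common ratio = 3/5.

Sₙ = a(1 - rⁿ) / (1 - r)
S_7 = 20(1 - (3/5)^7) / (1 - (3/5))
S_7 = 20(1 - (2187/78125)) / (2/5)
S_7 = 151876/3125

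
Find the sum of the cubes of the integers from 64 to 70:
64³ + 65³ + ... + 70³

Use ∑_{k=1}^{n} k³ = [n(n+1)/2]², then subtract the first 63 terms.
∑_{k=1}^{70} k³ = [70×71/2]² = 2485² = 6175225
∑_{k=1}^{63} k³ = [63×64/2]² = 2016² = 4064256
∑_{k=64}^{70} k³ = 6175225 - 4064256 = 2110969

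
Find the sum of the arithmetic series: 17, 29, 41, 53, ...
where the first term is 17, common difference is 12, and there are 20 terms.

Sₙ = n/2 × (first + last)
Last term = a + (n-1)d = 17 + (20-1)×12 = 245
S_20 = 20/2 × (17 + 245)
S_20 = 20/2 × 262 = 2620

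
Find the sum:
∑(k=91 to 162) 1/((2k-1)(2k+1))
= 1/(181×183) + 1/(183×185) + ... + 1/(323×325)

Partial fractions: 1/((2k-1)(2k+1)) = (1/2)[1/(2k-1) - 1/(2k+1)]
The series telescopes:
= (1/2)[1/181 - 1/325]
= 72/58825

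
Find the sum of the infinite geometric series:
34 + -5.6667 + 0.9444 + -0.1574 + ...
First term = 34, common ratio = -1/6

For |r| < 1, S = a / (1 - r)
S = 34 / (1 - (-1/6))
S = 34 / (7/6)
S = 204/7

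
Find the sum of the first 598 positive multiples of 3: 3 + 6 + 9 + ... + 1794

Factor out 3: = 3(1 + 2 + ... + 598) = 3 × n(n+1)/2
= 3 × 598×599/2
= 3 × 179101
= 537303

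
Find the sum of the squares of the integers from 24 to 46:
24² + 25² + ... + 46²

Use ∑_{k=1}^{n} k² = n(n+1)(2n+1)/6, then subtract the first 23 terms.
∑_{k=1}^{46} k² = 46×47×93/6 = 33511
∑_{k=1}^{23} k² = 23×24×47/6 = 4324
∑_{k=24}^{46} k² = 33511 - 4324 = 29187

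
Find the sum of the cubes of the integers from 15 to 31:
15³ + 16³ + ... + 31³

Use ∑_{k=1}^{n} k³ = [n(n+1)/2]², then subtract the first 14 terms.
∑_{k=1}^{31} k³ = [31×32/2]² = 496² = 246016
∑_{k=1}^{14} k³ = [14×15/2]² = 105² = 11025
∑_{k=15}^{31} k³ = 246016 - 11025 = 234991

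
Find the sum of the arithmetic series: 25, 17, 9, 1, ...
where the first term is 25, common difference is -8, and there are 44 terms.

Sₙ = n/2 × (first + last)
Last term = a + (n-1)d = 25 + (44-1)×(-8) = -319
S_44 = 44/2 × (25 + (-319))
S_44 = 44/2 × (-294) = -6468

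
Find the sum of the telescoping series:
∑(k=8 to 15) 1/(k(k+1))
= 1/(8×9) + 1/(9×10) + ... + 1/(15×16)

Partial fractions: 1/(k(k+1)) = 1/k - 1/(k+1)
The series telescopes:
= (1/8 - 1/9) + (1/9 - 1/10) + ... + (1/15 - 1/16)
= 1/8 - 1/16
= 1/16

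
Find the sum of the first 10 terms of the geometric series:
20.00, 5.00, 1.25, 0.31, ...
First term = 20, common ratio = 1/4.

Sₙ = a(1 - rⁿ) / (1 - r)
S_10 = 20(1 - (1/4)^10) / (1 - (1/4))
S_10 = 20(1 - (1/1048576)) / (3/4)
S_10 = 1747625/65536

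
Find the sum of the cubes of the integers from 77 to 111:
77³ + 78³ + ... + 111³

Use ∑_{k=1}^{n} k³ = [n(n+1)/2]², then subtract the first 76 terms.
∑_{k=1}^{111} k³ = [111×112/2]² = 6216² = 38638656
∑_{k=1}^{76} k³ = [76×77/2]² = 2926² = 8561476
∑_{k=77}^{111} k³ = 38638656 - 8561476 = 30077180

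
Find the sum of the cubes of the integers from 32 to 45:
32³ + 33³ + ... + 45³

Use ∑_{k=1}^{n} k³ = [n(n+1)/2]², then subtract the first 31 terms.
∑_{k=1}^{45} k³ = [45×46/2]² = 1035² = 1071225
∑_{k=1}^{31} k³ = [31×32/2]² = 496² = 246016
∑_{k=32}^{45} k³ = 1071225 - 246016 = 825209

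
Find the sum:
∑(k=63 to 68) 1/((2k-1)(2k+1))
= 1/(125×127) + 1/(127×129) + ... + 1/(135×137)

Partial fractions: 1/((2k-1)(2k+1)) = (1/2)[1/(2k-1) - 1/(2k+1)]
The series telescopes:
= (1/2)[1/125 - 1/137]
= 6/17125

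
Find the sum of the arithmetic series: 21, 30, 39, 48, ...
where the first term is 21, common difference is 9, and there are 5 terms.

Sₙ = n/2 × (first + last)
Last term = a + (n-1)d = 21 + (5-1)×9 = 57
S_5 = 5/2 × (21 + 57)
S_5 = 5/2 × 78 = 195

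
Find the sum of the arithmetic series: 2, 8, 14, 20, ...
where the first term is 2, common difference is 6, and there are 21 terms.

Sₙ = n/2 × (first + last)
Last term = a + (n-1)d = 2 + (21-1)×6 = 122
S_21 = 21/2 × (2 + 122)
S_21 = 21/2 × 124 = 1302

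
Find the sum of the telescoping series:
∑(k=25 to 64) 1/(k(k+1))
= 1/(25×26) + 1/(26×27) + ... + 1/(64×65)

Partial fractions: 1/(k(k+1)) = 1/k - 1/(k+1)
The series telescopes:
= (1/25 - 1/26) + (1/26 - 1/27) + ... + (1/64 - 1/65)
= 1/25 - 1/65
= 8/325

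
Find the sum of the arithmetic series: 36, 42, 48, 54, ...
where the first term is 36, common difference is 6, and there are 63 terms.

Sₙ = n/2 × (first + last)
Last term = a + (n-1)d = 36 + (63-1)×6 = 408
S_63 = 63/2 × (36 + 408)
S_63 = 63/2 × 444 = 13986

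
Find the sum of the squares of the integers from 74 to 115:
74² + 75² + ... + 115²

Use ∑_{k=1}^{n} k² = n(n+1)(2n+1)/6, then subtract the first 73 terms.
∑_{k=1}^{115} k² = 115×116×231/6 = 513590
∑_{k=1}^{73} k² = 73×74×147/6 = 132349
∑_{k=74}^{115} k² = 513590 - 132349 = 381241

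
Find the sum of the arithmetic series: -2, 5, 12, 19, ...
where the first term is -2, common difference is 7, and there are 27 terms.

Sₙ = n/2 × (first + last)
Last term = a + (n-1)d = -2 + (27-1)×7 = 180
S_27 = 27/2 × (-2 + 180)
S_27 = 27/2 × 178 = 2403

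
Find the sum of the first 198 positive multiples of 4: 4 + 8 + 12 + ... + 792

Factor out 4: = 4(1 + 2 + ... + 198) = 4 × n(n+1)/2
= 4 × 198×199/2
= 4 × 19701
= 78804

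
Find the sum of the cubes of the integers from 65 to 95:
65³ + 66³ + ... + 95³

Use ∑_{k=1}^{n} k³ = [n(n+1)/2]², then subtract the first 64 terms.
∑_{k=1}^{95} k³ = [95×96/2]² = 4560² = 20793600
∑_{k=1}^{64} k³ = [64×65/2]² = 2080² = 4326400
∑_{k=65}^{95} k³ = 20793600 - 4326400 = 16467200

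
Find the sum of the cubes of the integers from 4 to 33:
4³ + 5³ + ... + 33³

Use ∑_{k=1}^{n} k³ = [n(n+1)/2]², then subtract the first 3 terms.
∑_{k=1}^{33} k³ = [33×34/2]² = 561² = 314721
∑_{k=1}^{3} k³ = [3×4/2]² = 6² = 36
∑_{k=4}^{33} k³ = 314721 - 36 = 314685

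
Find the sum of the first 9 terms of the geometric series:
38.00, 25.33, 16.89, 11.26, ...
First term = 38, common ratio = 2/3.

Sₙ = a(1 - rⁿ) / (1 - r)
S_9 = 38(1 - (2/3)^9) / (1 - (2/3))
S_9 = 38(1 - (512/19683)) / (1/3)
S_9 = 728498/6561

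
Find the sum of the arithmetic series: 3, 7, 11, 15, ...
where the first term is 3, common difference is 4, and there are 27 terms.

Sₙ = n/2 × (first + last)
Last term = a + (n-1)d = 3 + (27-1)×4 = 107
S_27 = 27/2 × (3 + 107)
S_27 = 27/2 × 110 = 1485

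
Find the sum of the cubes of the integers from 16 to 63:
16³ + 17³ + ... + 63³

Use ∑_{k=1}^{n} k³ = [n(n+1)/2]², then subtract the first 15 terms.
∑_{k=1}^{63} k³ = [63×64/2]² = 2016² = 4064256
∑_{k=1}^{15} k³ = [15×16/2]² = 120² = 14400
∑_{k=16}^{63} k³ = 4064256 - 14400 = 4049856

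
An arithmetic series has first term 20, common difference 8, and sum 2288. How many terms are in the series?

Using S = n/2 × [2a + (n-1)d]
2288 = n/2 × [2(20) + (n-1)(8)]
2288 = n/2 × [40 + 8n - 8]
4576 = n × [32 + 8n]
8n² + (32)n - 4576 = 0
Discriminant: Δ = (32)² - 4(8)(-4576) = 1024 + 146432 = 147456
√Δ = 384
n = [-(32) + √Δ] / (2·8) = (-32 + 384) / 16 = 352 / 16 = 22
(The negative root is discarded since n must be a positive integer.)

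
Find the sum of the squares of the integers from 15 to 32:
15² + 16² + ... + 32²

Use ∑_{k=1}^{n} k² = n(n+1)(2n+1)/6, then subtract the first 14 terms.
∑_{k=1}^{32} k² = 32×33×65/6 = 11440
∑_{k=1}^{14} k² = 14×15×29/6 = 1015
∑_{k=15}^{32} k² = 11440 - 1015 = 10425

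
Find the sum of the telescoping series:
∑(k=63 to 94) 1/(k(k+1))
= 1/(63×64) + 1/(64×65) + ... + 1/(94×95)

Partial fractions: 1/(k(k+1)) = 1/k - 1/(k+1)
The series telescopes:
= (1/63 - 1/64) + (1/64 - 1/65) + ... + (1/94 - 1/95)
= 1/63 - 1/95
= 32/5985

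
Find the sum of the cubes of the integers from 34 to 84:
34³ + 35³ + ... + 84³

Use ∑_{k=1}^{n} k³ = [n(n+1)/2]², then subtract the first 33 terms.
∑_{k=1}^{84} k³ = [84×85/2]² = 3570² = 12744900
∑_{k=1}^{33} k³ = [33×34/2]² = 561² = 314721
∑_{k=34}^{84} k³ = 12744900 - 314721 = 12430179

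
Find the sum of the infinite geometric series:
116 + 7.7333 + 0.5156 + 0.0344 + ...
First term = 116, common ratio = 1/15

For |r| < 1, S = a / (1 - r)
S = 116 / (1 - (1/15))
S = 116 / (14/15)
S = 870/7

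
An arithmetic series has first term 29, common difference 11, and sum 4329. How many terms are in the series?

Using S = n/2 × [2a + (n-1)d]
4329 = n/2 × [2(29) + (n-1)(11)]
4329 = n/2 × [58 + 11n - 11]
8658 = n × [47 + 11n]
11n² + (47)n - 8658 = 0
Discriminant: Δ = (47)² - 4(11)(-8658) = 2209 + 380952 = 383161
√Δ = 619
n = [-(47) + √Δ] / (2·11) = (-47 + 619) / 22 = 572 / 22 = 26
(The negative root is discarded since n must be a positive integer.)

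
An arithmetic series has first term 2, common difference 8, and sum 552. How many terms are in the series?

Using S = n/2 × [2a + (n-1)d]
552 = n/2 × [2(2) + (n-1)(8)]
552 = n/2 × [4 + 8n - 8]
1104 = n × [-4 + 8n]
8n² + (-4)n - 1104 = 0
Discriminant: Δ = (-4)² - 4(8)(-1104) = 16 + 35328 = 35344
√Δ = 188
n = [-(-4) + √Δ] / (2·8) = (4 + 188) / 16 = 192 / 16 = 12
(The negative root is discarded since n must be a positive integer.)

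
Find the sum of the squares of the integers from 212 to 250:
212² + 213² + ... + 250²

Use ∑_{k=1}^{n} k² = n(n+1)(2n+1)/6, then subtract the first 211 terms.
∑_{k=1}^{250} k² = 250×251×501/6 = 5239625
∑_{k=1}^{211} k² = 211×212×423/6 = 3153606
∑_{k=212}^{250} k² = 5239625 - 3153606 = 2086019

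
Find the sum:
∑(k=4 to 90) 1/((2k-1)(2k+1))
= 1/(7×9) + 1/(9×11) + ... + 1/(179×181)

Partial fractions: 1/((2k-1)(2k+1)) = (1/2)[1/(2k-1) - 1/(2k+1)]
The series telescopes:
= (1/2)[1/7 - 1/181]
= 87/1267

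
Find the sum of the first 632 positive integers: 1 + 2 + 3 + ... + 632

Formula: ∑k = n(n+1)/2
= 632×633/2
= 400056/2
= 200028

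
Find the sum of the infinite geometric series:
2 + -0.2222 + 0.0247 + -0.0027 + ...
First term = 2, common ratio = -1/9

For |r| < 1, S = a / (1 - r)
S = 2 / (1 - (-1/9))
S = 2 / (10/9)
S = 9/5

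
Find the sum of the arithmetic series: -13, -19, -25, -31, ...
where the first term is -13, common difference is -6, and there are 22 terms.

Sₙ = n/2 × (first + last)
Last term = a + (n-1)d = -13 + (22-1)×(-6) = -139
S_22 = 22/2 × (-13 + (-139))
S_22 = 22/2 × (-152) = -1672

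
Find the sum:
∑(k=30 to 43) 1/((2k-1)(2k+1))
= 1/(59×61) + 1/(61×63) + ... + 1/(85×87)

Partial fractions: 1/((2k-1)(2k+1)) = (1/2)[1/(2k-1) - 1/(2k+1)]
The series telescopes:
= (1/2)[1/59 - 1/87]
= 14/5133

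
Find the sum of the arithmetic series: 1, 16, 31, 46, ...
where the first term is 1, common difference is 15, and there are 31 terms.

Sₙ = n/2 × (first + last)
Last term = a + (n-1)d = 1 + (31-1)×15 = 451
S_31 = 31/2 × (1 + 451)
S_31 = 31/2 × 452 = 7006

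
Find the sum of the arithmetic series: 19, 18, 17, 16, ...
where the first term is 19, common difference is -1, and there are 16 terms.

Sₙ = n/2 × (first + last)
Last term = a + (n-1)d = 19 + (16-1)×(-1) = 4
S_16 = 16/2 × (19 + 4)
S_16 = 16/2 × 23 = 184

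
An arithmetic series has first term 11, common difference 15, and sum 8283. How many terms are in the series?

Using S = n/2 × [2a + (n-1)d]
8283 = n/2 × [2(11) + (n-1)(15)]
8283 = n/2 × [22 + 15n - 15]
16566 = n × [7 + 15n]
15n² + (7)n - 16566 = 0
Discriminant: Δ = (7)² - 4(15)(-16566) = 49 + 993960 = 994009
√Δ = 997
n = [-(7) + √Δ] / (2·15) = (-7 + 997) / 30 = 990 / 30 = 33
(The negative root is discarded since n must be a positive integer.)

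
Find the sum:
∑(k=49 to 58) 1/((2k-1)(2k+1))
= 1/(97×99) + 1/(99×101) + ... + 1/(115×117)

Partial fractions: 1/((2k-1)(2k+1)) = (1/2)[1/(2k-1) - 1/(2k+1)]
The series telescopes:
= (1/2)[1/97 - 1/117]
= 10/11349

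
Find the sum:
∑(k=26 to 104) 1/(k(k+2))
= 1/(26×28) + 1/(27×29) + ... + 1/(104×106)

Partial fractions: 1/(k(k+2)) = (1/2)[1/k - 1/(k+2)]
Telescoping leaves the first two and last two terms:
= (1/2)[1/26 + 1/27 - 1/105 - 1/106]
= 18407/651105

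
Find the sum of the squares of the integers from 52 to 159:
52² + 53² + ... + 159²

Use ∑_{k=1}^{n} k² = n(n+1)(2n+1)/6, then subtract the first 51 terms.
∑_{k=1}^{159} k² = 159×160×319/6 = 1352560
∑_{k=1}^{51} k² = 51×52×103/6 = 45526
∑_{k=52}^{159} k² = 1352560 - 45526 = 1307034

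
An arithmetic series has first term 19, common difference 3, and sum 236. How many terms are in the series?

Using S = n/2 × [2a + (n-1)d]
236 = n/2 × [2(19) + (n-1)(3)]
236 = n/2 × [38 + 3n - 3]
472 = n × [35 + 3n]
3n² + (35)n - 472 = 0
Discriminant: Δ = (35)² - 4(3)(-472) = 1225 + 5664 = 6889
√Δ = 83
n = [-(35) + √Δ] / (2·3) = (-35 + 83) / 6 = 48 / 6 = 8
(The negative root is discarded since n must be a positive integer.)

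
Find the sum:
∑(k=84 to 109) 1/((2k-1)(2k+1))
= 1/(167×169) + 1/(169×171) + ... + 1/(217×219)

Partial fractions: 1/((2k-1)(2k+1)) = (1/2)[1/(2k-1) - 1/(2k+1)]
The series telescopes:
= (1/2)[1/167 - 1/219]
= 26/36573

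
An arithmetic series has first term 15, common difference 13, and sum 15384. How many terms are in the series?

Using S = n/2 × [2a + (n-1)d]
15384 = n/2 × [2(15) + (n-1)(13)]
15384 = n/2 × [30 + 13n - 13]
30768 = n × [17 + 13n]
13n² + (17)n - 30768 = 0
Discriminant: Δ = (17)² - 4(13)(-30768) = 289 + 1599936 = 1600225
√Δ = 1265
n = [-(17) + √Δ] / (2·13) = (-17 + 1265) / 26 = 1248 / 26 = 48
(The negative root is discarded since n must be a positive integer.)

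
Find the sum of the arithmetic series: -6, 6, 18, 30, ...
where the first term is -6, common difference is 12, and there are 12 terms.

Sₙ = n/2 × (first + last)
Last term = a + (n-1)d = -6 + (12-1)×12 = 126
S_12 = 12/2 × (-6 + 126)
S_12 = 12/2 × 120 = 720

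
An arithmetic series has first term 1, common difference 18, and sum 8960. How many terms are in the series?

Using S = n/2 × [2a + (n-1)d]
8960 = n/2 × [2(1) + (n-1)(18)]
8960 = n/2 × [2 + 18n - 18]
17920 = n × [-16 + 18n]
18n² + (-16)n - 17920 = 0
Discriminant: Δ = (-16)² - 4(18)(-17920) = 256 + 1290240 = 1290496
√Δ = 1136
n = [-(-16) + √Δ] / (2·18) = (16 + 1136) / 36 = 1152 / 36 = 32
(The negative root is discarded since n must be a positive integer.)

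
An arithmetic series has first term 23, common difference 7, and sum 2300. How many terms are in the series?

Using S = n/2 × [2a + (n-1)d]
2300 = n/2 × [2(23) + (n-1)(7)]
2300 = n/2 × [46 + 7n - 7]
4600 = n × [39 + 7n]
7n² + (39)n - 4600 = 0
Discriminant: Δ = (39)² - 4(7)(-4600) = 1521 + 128800 = 130321
√Δ = 361
n = [-(39) + √Δ] / (2·7) = (-39 + 361) / 14 = 322 / 14 = 23
(The negative root is discarded since n must be a positive integer.)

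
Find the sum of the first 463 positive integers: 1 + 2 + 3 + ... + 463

Formula: ∑k = n(n+1)/2
= 463×464/2
= 214832/2
= 107416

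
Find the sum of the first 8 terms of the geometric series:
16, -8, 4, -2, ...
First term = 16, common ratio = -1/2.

Sₙ = a(1 - rⁿ) / (1 - r)
S_8 = 16(1 - (-1/2)^8) / (1 - (-1/2))
S_8 = 16(1 - (1/256)) / (3/2)
S_8 = 85/8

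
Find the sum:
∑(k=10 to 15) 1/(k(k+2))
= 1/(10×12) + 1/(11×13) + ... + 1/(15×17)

Partial fractions: 1/(k(k+2)) = (1/2)[1/k - 1/(k+2)]
Telescoping leaves the first two and last two terms:
= (1/2)[1/10 + 1/11 - 1/16 - 1/17]
= 1041/29920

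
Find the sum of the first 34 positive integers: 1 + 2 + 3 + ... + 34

Formula: ∑k = n(n+1)/2
= 34×35/2
= 1190/2
= 595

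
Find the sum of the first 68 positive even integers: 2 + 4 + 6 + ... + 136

Sum of first n even numbers = n(n+1)
= 68×69
= 4692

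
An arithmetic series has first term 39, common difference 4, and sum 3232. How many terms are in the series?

Using S = n/2 × [2a + (n-1)d]
3232 = n/2 × [2(39) + (n-1)(4)]
3232 = n/2 × [78 + 4n - 4]
6464 = n × [74 + 4n]
4n² + (74)n - 6464 = 0
Discriminant: Δ = (74)² - 4(4)(-6464) = 5476 + 103424 = 108900
√Δ = 330
n = [-(74) + √Δ] / (2·4) = (-74 + 330) / 8 = 256 / 8 = 32
(The negative root is discarded since n must be a positive integer.)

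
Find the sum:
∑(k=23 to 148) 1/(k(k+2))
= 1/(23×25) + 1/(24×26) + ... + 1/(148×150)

Partial fractions: 1/(k(k+2)) = (1/2)[1/k - 1/(k+2)]
Telescoping leaves the first two and last two terms:
= (1/2)[1/23 + 1/24 - 1/149 - 1/150]
= 49189/1370800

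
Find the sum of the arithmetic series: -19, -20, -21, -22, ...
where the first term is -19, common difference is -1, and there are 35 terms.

Sₙ = n/2 × (first + last)
Last term = a + (n-1)d = -19 + (35-1)×(-1) = -53
S_35 = 35/2 × (-19 + (-53))
S_35 = 35/2 × (-72) = -1260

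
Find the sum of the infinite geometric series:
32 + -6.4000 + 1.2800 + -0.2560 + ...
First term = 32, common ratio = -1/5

For |r| < 1, S = a / (1 - r)
S = 32 / (1 - (-1/5))
S = 32 / (6/5)
S = 80/3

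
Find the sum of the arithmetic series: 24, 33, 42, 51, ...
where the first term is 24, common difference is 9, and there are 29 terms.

Sₙ = n/2 × (first + last)
Last term = a + (n-1)d = 24 + (29-1)×9 = 276
S_29 = 29/2 × (24 + 276)
S_29 = 29/2 × 300 = 4350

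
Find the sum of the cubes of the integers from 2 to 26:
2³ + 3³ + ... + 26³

Use ∑_{k=1}^{n} k³ = [n(n+1)/2]², then subtract the first 1 terms.
∑_{k=1}^{26} k³ = [26×27/2]² = 351² = 123201
∑_{k=1}^{1} k³ = [1×2/2]² = 1² = 1
∑_{k=2}^{26} k³ = 123201 - 1 = 123200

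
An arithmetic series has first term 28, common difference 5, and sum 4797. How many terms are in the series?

Using S = n/2 × [2a + (n-1)d]
4797 = n/2 × [2(28) + (n-1)(5)]
4797 = n/2 × [56 + 5n - 5]
9594 = n × [51 + 5n]
5n² + (51)n - 9594 = 0
Discriminant: Δ = (51)² - 4(5)(-9594) = 2601 + 191880 = 194481
√Δ = 441
n = [-(51) + √Δ] / (2·5) = (-51 + 441) / 10 = 390 / 10 = 39
(The negative root is discarded since n must be a positive integer.)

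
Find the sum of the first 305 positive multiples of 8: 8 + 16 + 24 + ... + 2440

Factor out 8: = 8(1 + 2 + ... + 305) = 8 × n(n+1)/2
= 8 × 305×306/2
= 8 × 46665
= 373320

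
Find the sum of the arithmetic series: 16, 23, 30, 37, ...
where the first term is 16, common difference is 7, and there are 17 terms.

Sₙ = n/2 × (first + last)
Last term = a + (n-1)d = 16 + (17-1)×7 = 128
S_17 = 17/2 × (16 + 128)
S_17 = 17/2 × 144 = 1224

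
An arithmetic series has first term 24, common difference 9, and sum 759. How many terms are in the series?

Using S = n/2 × [2a + (n-1)d]
759 = n/2 × [2(24) + (n-1)(9)]
759 = n/2 × [48 + 9n - 9]
1518 = n × [39 + 9n]
9n² + (39)n - 1518 = 0
Discriminant: Δ = (39)² - 4(9)(-1518) = 1521 + 54648 = 56169
√Δ = 237
n = [-(39) + √Δ] / (2·9) = (-39 + 237) / 18 = 198 / 18 = 11
(The negative root is discarded since n must be a positive integer.)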